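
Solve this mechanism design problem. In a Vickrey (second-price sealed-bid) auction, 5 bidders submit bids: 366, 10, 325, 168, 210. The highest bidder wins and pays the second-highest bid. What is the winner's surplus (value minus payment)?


Step 1: Sort bids in descending order: 366, 325, 210, 168, 10
Step 2: The winning bid is the highest: 366
Step 3: The payment equals the second-highest bid: 325
Step 4: Surplus = winner's bid - payment = 366 - 325 = 41

41


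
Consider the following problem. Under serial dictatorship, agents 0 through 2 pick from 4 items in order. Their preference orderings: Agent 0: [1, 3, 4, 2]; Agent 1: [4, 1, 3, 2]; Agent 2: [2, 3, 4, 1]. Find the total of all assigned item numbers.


Step 1: Agent 0 picks item 1
Step 2: Agent 1 picks item 4
Step 3: Agent 2 picks item 2
Step 4: Sum = 1 + 4 + 2 = 7

7


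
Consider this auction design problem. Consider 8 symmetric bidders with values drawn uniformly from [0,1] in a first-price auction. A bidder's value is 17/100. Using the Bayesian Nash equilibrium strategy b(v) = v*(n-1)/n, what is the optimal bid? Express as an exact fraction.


Step 1: The symmetric BNE bidding function is b(v) = v * (n-1) / n
Step 2: Substitute v = 17/100 and n = 8
Step 3: b = 17/100 * 7/8
Step 4: b = 119/800

119/800


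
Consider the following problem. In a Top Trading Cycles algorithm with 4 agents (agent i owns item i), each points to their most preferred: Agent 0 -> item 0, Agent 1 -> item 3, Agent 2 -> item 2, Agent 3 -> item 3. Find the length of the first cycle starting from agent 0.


Step 1: Trace the pointer graph from agent 0: 0 -> 0
Step 2: A cycle is detected when we revisit agent 0
Step 3: The cycle is: 0 -> 0
Step 4: Cycle length = 1

1


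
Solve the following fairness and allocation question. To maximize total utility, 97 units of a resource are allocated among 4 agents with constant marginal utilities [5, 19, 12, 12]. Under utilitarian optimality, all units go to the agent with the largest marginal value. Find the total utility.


Step 1: The marginal utilities are [5, 19, 12, 12]
Step 2: The highest marginal utility is 19
Step 3: All 97 units go to that agent
Step 4: Total utility = 19 * 97 = 1843

1843


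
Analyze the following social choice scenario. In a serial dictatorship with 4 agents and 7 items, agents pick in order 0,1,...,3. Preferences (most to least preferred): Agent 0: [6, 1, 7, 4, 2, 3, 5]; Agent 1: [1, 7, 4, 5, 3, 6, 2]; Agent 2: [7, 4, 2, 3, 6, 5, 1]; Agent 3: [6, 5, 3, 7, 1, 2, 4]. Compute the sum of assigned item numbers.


Step 1: Agent 0 picks item 6
Step 2: Agent 1 picks item 1
Step 3: Agent 2 picks item 7
Step 4: Agent 3 picks item 5
Step 5: Sum = 6 + 1 + 7 + 5 = 19

19


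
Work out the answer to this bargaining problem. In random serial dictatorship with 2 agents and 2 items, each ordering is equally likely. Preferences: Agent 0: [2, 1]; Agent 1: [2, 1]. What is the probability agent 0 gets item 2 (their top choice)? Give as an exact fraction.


Step 1: Agent 0 wants item 2
Step 2: There are 2 possible orderings of agents
Step 3: In 1 orderings, agent 0 gets item 2
Step 4: Probability = 1/2

1/2


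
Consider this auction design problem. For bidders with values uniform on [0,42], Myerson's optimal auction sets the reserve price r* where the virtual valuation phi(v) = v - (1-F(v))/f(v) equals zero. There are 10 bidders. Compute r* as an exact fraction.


Step 1: For U[0,42], F(v) = v/42 and f(v) = 1/42
Step 2: phi(v) = v - (1 - v/42)/(1/42) = v - (42 - v) = 2v - 42
Step 3: Set phi(r*) = 0: 2r* - 42 = 0
Step 4: r* = 42/2 = 21 (the number of bidders n = 10 does not enter)

21


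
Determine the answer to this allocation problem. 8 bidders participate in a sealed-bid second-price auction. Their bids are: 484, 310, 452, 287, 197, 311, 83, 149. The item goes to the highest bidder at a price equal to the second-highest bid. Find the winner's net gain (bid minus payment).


Step 1: Sort bids in descending order: 484, 452, 311, 310, 287, 197, 149, 83
Step 2: The winning bid is the highest: 484
Step 3: The payment equals the second-highest bid: 452
Step 4: Surplus = winner's bid - payment = 484 - 452 = 32

32


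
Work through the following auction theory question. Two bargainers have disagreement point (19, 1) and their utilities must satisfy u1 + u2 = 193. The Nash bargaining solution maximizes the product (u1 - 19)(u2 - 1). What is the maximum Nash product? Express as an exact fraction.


Step 1: The Nash solution splits surplus symmetrically above the disagreement point
Step 2: u1 = (total + d1 - d2)/2 = (193 + 19 - 1)/2 = 211/2
Step 3: u2 = (total - d1 + d2)/2 = (193 - 19 + 1)/2 = 175/2
Step 4: Nash product = (211/2 - 19) * (175/2 - 1)
Step 5: = 173/2 * 173/2 = 29929/4

29929/4


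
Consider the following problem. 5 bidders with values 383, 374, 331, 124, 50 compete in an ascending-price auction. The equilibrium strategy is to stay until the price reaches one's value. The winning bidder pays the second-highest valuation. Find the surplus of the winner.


Step 1: Identify the highest value: 383
Step 2: Identify the second-highest value: 374
Step 3: The final price = second-highest value = 374
Step 4: Surplus = 383 - 374 = 9

9


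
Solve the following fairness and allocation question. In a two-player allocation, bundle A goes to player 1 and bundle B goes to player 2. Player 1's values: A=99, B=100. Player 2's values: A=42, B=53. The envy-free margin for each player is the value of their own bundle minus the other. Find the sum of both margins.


Step 1: Player 1's margin = v1(A) - v1(B) = 99 - 100 = -1
Step 2: Player 2's margin = v2(B) - v2(A) = 53 - 42 = 11
Step 3: Total margin = -1 + 11 = 10

10


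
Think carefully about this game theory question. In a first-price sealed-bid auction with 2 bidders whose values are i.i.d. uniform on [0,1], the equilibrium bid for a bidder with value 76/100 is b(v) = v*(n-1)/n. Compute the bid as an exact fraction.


Step 1: The symmetric BNE bidding function is b(v) = v * (n-1) / n
Step 2: Substitute v = 19/25 and n = 2
Step 3: b = 19/25 * 1/2
Step 4: b = 19/50

19/50


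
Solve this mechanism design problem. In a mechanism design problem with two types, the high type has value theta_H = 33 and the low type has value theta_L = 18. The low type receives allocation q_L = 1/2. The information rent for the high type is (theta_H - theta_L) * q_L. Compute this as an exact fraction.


Step 1: theta_H - theta_L = 33 - 18 = 15
Step 2: Information rent = (theta_H - theta_L) * q_L
Step 3: = 15 * 1/2
Step 4: = 15/2

15/2


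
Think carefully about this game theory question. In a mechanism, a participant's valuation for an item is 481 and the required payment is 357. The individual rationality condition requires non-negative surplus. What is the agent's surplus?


Step 1: Surplus = value - payment = 481 - 357 = 124
Step 2: IR is satisfied (surplus >= 0)

124


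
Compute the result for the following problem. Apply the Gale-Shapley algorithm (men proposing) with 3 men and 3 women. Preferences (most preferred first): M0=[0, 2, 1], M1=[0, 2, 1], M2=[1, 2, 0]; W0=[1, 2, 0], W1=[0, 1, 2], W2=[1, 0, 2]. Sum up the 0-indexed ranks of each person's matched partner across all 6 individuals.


Step 1: Run Gale-Shapley (men propose, women hold best offer):
  M0 proposes to W0; she accepts
  M1 proposes to W0; she switches from M0
  M2 proposes to W1; she accepts
  M0 proposes to W2; she accepts
Step 2: Final matching: W0-M1, W1-M2, W2-M0
Step 3: 0-indexed ranks (man's rank of his match, then woman's): 0 + 0 + 0 + 2 + 1 + 1
Step 4: Total rank sum = 4

4


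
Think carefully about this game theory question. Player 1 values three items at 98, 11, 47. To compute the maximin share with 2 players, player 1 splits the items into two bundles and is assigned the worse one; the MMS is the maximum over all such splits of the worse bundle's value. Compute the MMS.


Step 1: Item values = 98, 11, 47
Step 2: Enumerate all 2-bundle partitions and take the smaller bundle:
  Partition 1: {98} vs {11,47} -> bundles 98, 58; min = 58
  Partition 2: {11} vs {98,47} -> bundles 11, 145; min = 11
  Partition 3: {47} vs {98,11} -> bundles 47, 109; min = 47
Step 3: MMS = max(58, 11, 47) = 58

58


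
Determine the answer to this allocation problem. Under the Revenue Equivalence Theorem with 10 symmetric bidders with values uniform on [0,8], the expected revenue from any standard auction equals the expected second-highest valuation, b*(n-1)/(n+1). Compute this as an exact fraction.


Step 1: By Revenue Equivalence, expected revenue = b*(n-1)/(n+1)
Step 2: Substituting n = 10, b = 8
Step 3: Revenue = 8*(10-1)/(10+1) = 8*9/11
Step 4: Revenue = 72/11

72/11


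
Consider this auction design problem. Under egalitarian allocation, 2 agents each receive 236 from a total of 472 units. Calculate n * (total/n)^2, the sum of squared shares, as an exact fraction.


Step 1: Each agent's share = 472/2 = 236
Step 2: Square of each share = (236)^2 = 55696
Step 3: Sum of squares = 2 * 55696 = 111392

111392


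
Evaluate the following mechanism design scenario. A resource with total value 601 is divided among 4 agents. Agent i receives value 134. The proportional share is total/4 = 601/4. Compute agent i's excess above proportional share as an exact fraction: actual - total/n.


Step 1: Proportional share = 601/4
Step 2: Agent's actual allocation = 134
Step 3: Excess = 134 - 601/4 = -65/4

-65/4


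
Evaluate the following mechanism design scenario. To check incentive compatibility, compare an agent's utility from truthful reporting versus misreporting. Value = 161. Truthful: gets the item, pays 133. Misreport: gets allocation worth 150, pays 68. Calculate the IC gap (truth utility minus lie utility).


Step 1: U(truth) = value - payment = 161 - 133 = 28
Step 2: U(lie) = allocation - payment = 150 - 68 = 82
Step 3: IC gap = 28 - 82 = -54

-54


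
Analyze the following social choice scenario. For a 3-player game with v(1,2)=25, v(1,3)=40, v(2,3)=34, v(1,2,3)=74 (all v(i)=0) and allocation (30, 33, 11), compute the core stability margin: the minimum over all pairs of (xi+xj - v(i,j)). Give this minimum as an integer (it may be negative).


Step 1: Slack for coalition (1,2): x1+x2 - v12 = 63 - 25 = 38
Step 2: Slack for coalition (1,3): x1+x3 - v13 = 41 - 40 = 1
Step 3: Slack for coalition (2,3): x2+x3 - v23 = 44 - 34 = 10
Step 4: Minimum slack = min(38, 1, 10) = 1, attained by (1,3); no pair can gain by deviating, so the allocation is in the core

1


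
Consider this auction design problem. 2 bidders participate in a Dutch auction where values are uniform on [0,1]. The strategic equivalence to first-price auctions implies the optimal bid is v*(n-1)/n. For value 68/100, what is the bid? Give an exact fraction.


Step 1: Dutch auctions are strategically equivalent to first-price auctions
Step 2: The equilibrium bid is b(v) = v*(n-1)/n
Step 3: b = 17/25 * 1/2
Step 4: b = 17/50

17/50


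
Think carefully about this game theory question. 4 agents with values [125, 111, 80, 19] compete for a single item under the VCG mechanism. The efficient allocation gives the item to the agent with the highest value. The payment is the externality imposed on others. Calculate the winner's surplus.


Step 1: The winner is the agent with the highest value: agent 0 with value 125
Step 2: Values of other agents: [111, 80, 19]
Step 3: VCG payment = max of others' values = 111
Step 4: Surplus = 125 - 111 = 14

14


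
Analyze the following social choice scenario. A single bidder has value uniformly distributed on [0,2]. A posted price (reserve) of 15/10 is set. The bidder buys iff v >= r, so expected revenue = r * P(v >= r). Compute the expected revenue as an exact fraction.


Step 1: Posted price r = 3/2, value support [0,2]
Step 2: P(v >= r) = (2 - 3/2)/2 = 1/4
Step 3: Expected revenue = r * P(v >= r) = 3/2 * 1/4
Step 4: Revenue = 3/8

3/8


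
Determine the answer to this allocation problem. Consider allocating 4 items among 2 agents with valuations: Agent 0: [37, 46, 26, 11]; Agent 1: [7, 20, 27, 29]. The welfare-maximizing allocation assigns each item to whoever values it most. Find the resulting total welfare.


Step 1: For each item, find the maximum value among all agents.
Step 2: Item 0 -> Agent 0 (value 37)
Step 3: Item 1 -> Agent 0 (value 46)
Step 4: Item 2 -> Agent 1 (value 27)
Step 5: Item 3 -> Agent 1 (value 29)
Step 6: Total welfare = 37 + 46 + 27 + 29 = 139

139


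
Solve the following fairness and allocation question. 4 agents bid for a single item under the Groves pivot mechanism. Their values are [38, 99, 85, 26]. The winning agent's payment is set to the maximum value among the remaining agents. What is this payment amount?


Step 1: The efficient winner is agent 1 with value 99
Step 2: Other agents' values: [38, 85, 26]
Step 3: Pivot payment = max(others) = 85
Step 4: The winner pays 85

85


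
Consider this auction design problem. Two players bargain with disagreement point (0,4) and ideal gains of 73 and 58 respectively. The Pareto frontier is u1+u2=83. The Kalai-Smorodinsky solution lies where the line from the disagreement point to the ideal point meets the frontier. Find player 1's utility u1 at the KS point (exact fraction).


Step 1: At the KS point, (u1-d1)/r1 = (u2-d2)/r2 = t and u1+u2 = 83
Step 2: u1 = d1 + r1*t and u2 = d2 + r2*t, so (d1 + r1*t) + (d2 + r2*t) = 83
Step 3: t = (83 - 0 - 4)/(73 + 58) = 79/131
Step 4: u1 = d1 + r1*t = 0 + 73 * 79/131 = 5767/131
Step 5: (Check: u2 = d2 + r2*t = 5106/131; u1+u2 = 5767/131 + 5106/131 = 83, on the frontier.)

5767/131


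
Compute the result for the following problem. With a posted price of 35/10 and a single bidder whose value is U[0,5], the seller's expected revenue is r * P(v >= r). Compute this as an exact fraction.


Step 1: Posted price r = 7/2, value support [0,5]
Step 2: P(v >= r) = (5 - 7/2)/5 = 3/10
Step 3: Expected revenue = r * P(v >= r) = 7/2 * 3/10
Step 4: Revenue = 21/20

21/20


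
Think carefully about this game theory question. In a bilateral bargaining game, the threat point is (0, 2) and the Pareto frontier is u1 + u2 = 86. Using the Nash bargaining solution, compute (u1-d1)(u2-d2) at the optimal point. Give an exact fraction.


Step 1: The Nash solution splits surplus symmetrically above the disagreement point
Step 2: u1 = (total + d1 - d2)/2 = (86 + 0 - 2)/2 = 42
Step 3: u2 = (total - d1 + d2)/2 = (86 - 0 + 2)/2 = 44
Step 4: Nash product = (42 - 0) * (44 - 2)
Step 5: = 42 * 42 = 1764

1764


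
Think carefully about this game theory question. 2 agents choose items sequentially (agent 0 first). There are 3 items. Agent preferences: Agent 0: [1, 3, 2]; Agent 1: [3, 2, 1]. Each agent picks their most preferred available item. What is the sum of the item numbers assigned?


Step 1: Agent 0 picks item 1
Step 2: Agent 1 picks item 3
Step 3: Sum = 1 + 3 = 4

4


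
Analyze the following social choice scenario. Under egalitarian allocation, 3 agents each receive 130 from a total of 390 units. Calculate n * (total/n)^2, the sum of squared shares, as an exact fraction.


Step 1: Each agent's share = 390/3 = 130
Step 2: Square of each share = (130)^2 = 16900
Step 3: Sum of squares = 3 * 16900 = 50700

50700


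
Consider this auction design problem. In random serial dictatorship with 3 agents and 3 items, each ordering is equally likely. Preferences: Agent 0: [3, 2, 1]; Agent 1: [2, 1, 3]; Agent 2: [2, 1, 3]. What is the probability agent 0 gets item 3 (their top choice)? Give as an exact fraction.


Step 1: Agent 0 wants item 3
Step 2: There are 6 possible orderings of agents
Step 3: In 6 orderings, agent 0 gets item 3
Step 4: Probability = 6/6 = 1

1


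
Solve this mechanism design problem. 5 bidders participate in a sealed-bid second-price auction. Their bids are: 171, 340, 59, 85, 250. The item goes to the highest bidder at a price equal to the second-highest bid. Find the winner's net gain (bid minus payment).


Step 1: Sort bids in descending order: 340, 250, 171, 85, 59
Step 2: The winning bid is the highest: 340
Step 3: The payment equals the second-highest bid: 250
Step 4: Surplus = winner's bid - payment = 340 - 250 = 90

90


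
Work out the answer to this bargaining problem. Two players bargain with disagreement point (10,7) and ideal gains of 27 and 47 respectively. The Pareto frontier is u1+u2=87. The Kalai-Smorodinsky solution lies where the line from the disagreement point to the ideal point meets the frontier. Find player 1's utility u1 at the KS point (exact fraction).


Step 1: At the KS point, (u1-d1)/r1 = (u2-d2)/r2 = t and u1+u2 = 87
Step 2: u1 = d1 + r1*t and u2 = d2 + r2*t, so (d1 + r1*t) + (d2 + r2*t) = 87
Step 3: t = (87 - 10 - 7)/(27 + 47) = 70/74 = 35/37
Step 4: u1 = d1 + r1*t = 10 + 27 * 35/37 = 1315/37
Step 5: (Check: u2 = d2 + r2*t = 1904/37; u1+u2 = 1315/37 + 1904/37 = 87, on the frontier.)

1315/37


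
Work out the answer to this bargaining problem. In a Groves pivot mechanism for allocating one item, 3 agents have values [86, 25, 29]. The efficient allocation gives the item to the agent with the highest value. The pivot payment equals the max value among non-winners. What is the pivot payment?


Step 1: The efficient winner is agent 0 with value 86
Step 2: Other agents' values: [25, 29]
Step 3: Pivot payment = max(others) = 29
Step 4: The winner pays 29

29


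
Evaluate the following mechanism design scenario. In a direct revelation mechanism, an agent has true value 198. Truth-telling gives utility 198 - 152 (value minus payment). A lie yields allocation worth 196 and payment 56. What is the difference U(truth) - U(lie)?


Step 1: U(truth) = value - payment = 198 - 152 = 46
Step 2: U(lie) = allocation - payment = 196 - 56 = 140
Step 3: IC gap = 46 - 140 = -94

-94


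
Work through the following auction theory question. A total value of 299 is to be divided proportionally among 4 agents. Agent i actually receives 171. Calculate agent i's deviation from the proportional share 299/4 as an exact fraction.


Step 1: Proportional share = 299/4
Step 2: Agent's actual allocation = 171
Step 3: Excess = 171 - 299/4 = 385/4

385/4


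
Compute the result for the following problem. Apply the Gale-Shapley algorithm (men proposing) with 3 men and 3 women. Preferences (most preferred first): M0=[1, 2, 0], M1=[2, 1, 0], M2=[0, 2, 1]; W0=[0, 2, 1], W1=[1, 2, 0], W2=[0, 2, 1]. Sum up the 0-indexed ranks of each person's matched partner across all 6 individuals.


Step 1: Run Gale-Shapley (men propose, women hold best offer):
  M0 proposes to W1; she accepts
  M1 proposes to W2; she accepts
  M2 proposes to W0; she accepts
Step 2: Final matching: W0-M2, W1-M0, W2-M1
Step 3: 0-indexed ranks (man's rank of his match, then woman's): 0 + 1 + 0 + 2 + 0 + 2
Step 4: Total rank sum = 5

5


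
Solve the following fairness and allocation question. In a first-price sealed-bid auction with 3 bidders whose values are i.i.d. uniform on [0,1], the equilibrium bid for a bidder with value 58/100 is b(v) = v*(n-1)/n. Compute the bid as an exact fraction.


Step 1: The symmetric BNE bidding function is b(v) = v * (n-1) / n
Step 2: Substitute v = 29/50 and n = 3
Step 3: b = 29/50 * 2/3
Step 4: b = 29/75

29/75


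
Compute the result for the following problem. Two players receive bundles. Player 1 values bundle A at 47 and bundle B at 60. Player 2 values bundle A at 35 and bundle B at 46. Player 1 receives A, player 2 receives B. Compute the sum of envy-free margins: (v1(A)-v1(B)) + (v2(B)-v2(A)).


Step 1: Player 1's margin = v1(A) - v1(B) = 47 - 60 = -13
Step 2: Player 2's margin = v2(B) - v2(A) = 46 - 35 = 11
Step 3: Total margin = -13 + 11 = -2

-2


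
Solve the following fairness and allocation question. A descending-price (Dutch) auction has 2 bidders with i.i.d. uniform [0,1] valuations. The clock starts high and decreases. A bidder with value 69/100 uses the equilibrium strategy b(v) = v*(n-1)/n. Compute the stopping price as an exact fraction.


Step 1: Dutch auctions are strategically equivalent to first-price auctions
Step 2: The equilibrium bid is b(v) = v*(n-1)/n
Step 3: b = 69/100 * 1/2
Step 4: b = 69/200

69/200


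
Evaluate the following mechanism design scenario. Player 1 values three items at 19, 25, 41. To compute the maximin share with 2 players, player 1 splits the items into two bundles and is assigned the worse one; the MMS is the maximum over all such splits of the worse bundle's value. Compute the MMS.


Step 1: Item values = 19, 25, 41
Step 2: Enumerate all 2-bundle partitions and take the smaller bundle:
  Partition 1: {19} vs {25,41} -> bundles 19, 66; min = 19
  Partition 2: {25} vs {19,41} -> bundles 25, 60; min = 25
  Partition 3: {41} vs {19,25} -> bundles 41, 44; min = 41
Step 3: MMS = max(19, 25, 41) = 41

41


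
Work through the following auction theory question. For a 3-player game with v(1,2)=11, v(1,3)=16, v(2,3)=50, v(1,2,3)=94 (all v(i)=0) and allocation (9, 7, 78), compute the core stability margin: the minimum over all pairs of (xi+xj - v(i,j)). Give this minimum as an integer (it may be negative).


Step 1: Slack for coalition (1,2): x1+x2 - v12 = 16 - 11 = 5
Step 2: Slack for coalition (1,3): x1+x3 - v13 = 87 - 16 = 71
Step 3: Slack for coalition (2,3): x2+x3 - v23 = 85 - 50 = 35
Step 4: Minimum slack = min(5, 71, 35) = 5, attained by (1,2); no pair can gain by deviating, so the allocation is in the core

5


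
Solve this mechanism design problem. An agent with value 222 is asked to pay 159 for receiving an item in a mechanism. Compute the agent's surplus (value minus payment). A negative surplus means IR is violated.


Step 1: Surplus = value - payment = 222 - 159 = 63
Step 2: IR is satisfied (surplus >= 0)

63


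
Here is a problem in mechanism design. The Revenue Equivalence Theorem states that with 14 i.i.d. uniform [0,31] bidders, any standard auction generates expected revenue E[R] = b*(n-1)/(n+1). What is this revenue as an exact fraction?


Step 1: By Revenue Equivalence, expected revenue = b*(n-1)/(n+1)
Step 2: Substituting n = 14, b = 31
Step 3: Revenue = 31*(14-1)/(14+1) = 31*13/15
Step 4: Revenue = 403/15

403/15


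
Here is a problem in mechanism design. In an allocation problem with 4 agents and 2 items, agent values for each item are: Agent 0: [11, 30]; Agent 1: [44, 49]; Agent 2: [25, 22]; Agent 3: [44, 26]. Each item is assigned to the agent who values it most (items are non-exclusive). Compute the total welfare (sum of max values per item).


Step 1: For each item, find the maximum value among all agents.
Step 2: Item 0 -> Agent 1 (value 44)
Step 3: Item 1 -> Agent 1 (value 49)
Step 4: Total welfare = 44 + 49 = 93

93


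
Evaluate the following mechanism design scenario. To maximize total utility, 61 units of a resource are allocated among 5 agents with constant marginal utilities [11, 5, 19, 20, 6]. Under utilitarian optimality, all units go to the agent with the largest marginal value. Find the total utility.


Step 1: The marginal utilities are [11, 5, 19, 20, 6]
Step 2: The highest marginal utility is 20
Step 3: All 61 units go to that agent
Step 4: Total utility = 20 * 61 = 1220

1220


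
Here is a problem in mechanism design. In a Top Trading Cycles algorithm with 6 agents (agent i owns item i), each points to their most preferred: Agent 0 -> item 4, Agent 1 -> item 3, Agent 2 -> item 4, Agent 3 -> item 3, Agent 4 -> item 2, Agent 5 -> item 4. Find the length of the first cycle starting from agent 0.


Step 1: Trace the pointer graph from agent 0: 0 -> 4 -> 2 -> 4
Step 2: A cycle is detected when we revisit agent 4
Step 3: The cycle is: 4 -> 2 -> 4
Step 4: Cycle length = 2

2


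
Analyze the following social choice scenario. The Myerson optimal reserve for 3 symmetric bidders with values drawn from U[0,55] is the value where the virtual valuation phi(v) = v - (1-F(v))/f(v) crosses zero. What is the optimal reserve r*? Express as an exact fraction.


Step 1: For U[0,55], F(v) = v/55 and f(v) = 1/55
Step 2: phi(v) = v - (1 - v/55)/(1/55) = v - (55 - v) = 2v - 55
Step 3: Set phi(r*) = 0: 2r* - 55 = 0
Step 4: r* = 55/2 (the number of bidders n = 3 does not enter)

55/2


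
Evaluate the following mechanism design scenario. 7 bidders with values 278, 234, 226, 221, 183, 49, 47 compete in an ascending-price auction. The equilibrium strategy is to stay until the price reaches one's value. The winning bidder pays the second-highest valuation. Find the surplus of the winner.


Step 1: Identify the highest value: 278
Step 2: Identify the second-highest value: 234
Step 3: The final price = second-highest value = 234
Step 4: Surplus = 278 - 234 = 44

44


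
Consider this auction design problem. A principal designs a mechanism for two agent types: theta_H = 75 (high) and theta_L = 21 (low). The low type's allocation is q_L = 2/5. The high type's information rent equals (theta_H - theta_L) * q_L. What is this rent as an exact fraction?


Step 1: theta_H - theta_L = 75 - 21 = 54
Step 2: Information rent = (theta_H - theta_L) * q_L
Step 3: = 54 * 2/5
Step 4: = 108/5

108/5


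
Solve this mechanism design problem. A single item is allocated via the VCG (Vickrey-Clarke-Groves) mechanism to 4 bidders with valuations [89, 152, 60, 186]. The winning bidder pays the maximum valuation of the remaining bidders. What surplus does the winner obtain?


Step 1: The winner is the agent with the highest value: agent 3 with value 186
Step 2: Values of other agents: [89, 152, 60]
Step 3: VCG payment = max of others' values = 152
Step 4: Surplus = 186 - 152 = 34

34


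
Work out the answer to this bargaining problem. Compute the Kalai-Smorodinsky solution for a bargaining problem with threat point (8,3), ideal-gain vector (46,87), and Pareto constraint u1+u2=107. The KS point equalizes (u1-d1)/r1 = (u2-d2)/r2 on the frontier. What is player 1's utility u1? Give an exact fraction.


Step 1: At the KS point, (u1-d1)/r1 = (u2-d2)/r2 = t and u1+u2 = 107
Step 2: u1 = d1 + r1*t and u2 = d2 + r2*t, so (d1 + r1*t) + (d2 + r2*t) = 107
Step 3: t = (107 - 8 - 3)/(46 + 87) = 96/133
Step 4: u1 = d1 + r1*t = 8 + 46 * 96/133 = 5480/133
Step 5: (Check: u2 = d2 + r2*t = 8751/133; u1+u2 = 5480/133 + 8751/133 = 107, on the frontier.)

5480/133


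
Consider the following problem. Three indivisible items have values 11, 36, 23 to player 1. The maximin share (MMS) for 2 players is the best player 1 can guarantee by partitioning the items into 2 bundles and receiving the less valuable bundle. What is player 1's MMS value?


Step 1: Item values = 11, 36, 23
Step 2: Enumerate all 2-bundle partitions and take the smaller bundle:
  Partition 1: {11} vs {36,23} -> bundles 11, 59; min = 11
  Partition 2: {36} vs {11,23} -> bundles 36, 34; min = 34
  Partition 3: {23} vs {11,36} -> bundles 23, 47; min = 23
Step 3: MMS = max(11, 34, 23) = 34

34


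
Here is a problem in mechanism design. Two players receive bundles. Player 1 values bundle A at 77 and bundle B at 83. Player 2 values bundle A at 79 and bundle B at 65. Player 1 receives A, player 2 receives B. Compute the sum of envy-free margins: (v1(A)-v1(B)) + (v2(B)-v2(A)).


Step 1: Player 1's margin = v1(A) - v1(B) = 77 - 83 = -6
Step 2: Player 2's margin = v2(B) - v2(A) = 65 - 79 = -14
Step 3: Total margin = -6 + -14 = -20

-20


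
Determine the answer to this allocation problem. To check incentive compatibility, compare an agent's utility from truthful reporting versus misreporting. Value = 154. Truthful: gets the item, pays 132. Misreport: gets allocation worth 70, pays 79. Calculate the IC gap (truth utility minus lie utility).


Step 1: U(truth) = value - payment = 154 - 132 = 22
Step 2: U(lie) = allocation - payment = 70 - 79 = -9
Step 3: IC gap = 22 - (-9) = 31

31


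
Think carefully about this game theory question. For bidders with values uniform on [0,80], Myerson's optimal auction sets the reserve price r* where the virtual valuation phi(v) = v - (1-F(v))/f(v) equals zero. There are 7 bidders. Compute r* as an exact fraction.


Step 1: For U[0,80], F(v) = v/80 and f(v) = 1/80
Step 2: phi(v) = v - (1 - v/80)/(1/80) = v - (80 - v) = 2v - 80
Step 3: Set phi(r*) = 0: 2r* - 80 = 0
Step 4: r* = 80/2 = 40 (the number of bidders n = 7 does not enter)

40


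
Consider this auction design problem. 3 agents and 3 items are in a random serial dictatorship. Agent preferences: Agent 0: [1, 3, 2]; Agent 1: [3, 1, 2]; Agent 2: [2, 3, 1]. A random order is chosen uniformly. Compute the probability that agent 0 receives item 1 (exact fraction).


Step 1: Agent 0 wants item 1
Step 2: There are 6 possible orderings of agents
Step 3: In 6 orderings, agent 0 gets item 1
Step 4: Probability = 6/6 = 1

1


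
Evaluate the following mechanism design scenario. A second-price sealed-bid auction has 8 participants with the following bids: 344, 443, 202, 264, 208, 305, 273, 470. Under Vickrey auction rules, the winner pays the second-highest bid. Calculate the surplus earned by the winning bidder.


Step 1: Sort bids in descending order: 470, 443, 344, 305, 273, 264, 208, 202
Step 2: The winning bid is the highest: 470
Step 3: The payment equals the second-highest bid: 443
Step 4: Surplus = winner's bid - payment = 470 - 443 = 27

27


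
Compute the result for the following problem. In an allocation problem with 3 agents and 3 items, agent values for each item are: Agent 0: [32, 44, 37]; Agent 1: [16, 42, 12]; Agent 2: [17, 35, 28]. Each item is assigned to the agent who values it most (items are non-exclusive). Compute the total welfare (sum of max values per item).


Step 1: For each item, find the maximum value among all agents.
Step 2: Item 0 -> Agent 0 (value 32)
Step 3: Item 1 -> Agent 0 (value 44)
Step 4: Item 2 -> Agent 0 (value 37)
Step 5: Total welfare = 32 + 44 + 37 = 113

113


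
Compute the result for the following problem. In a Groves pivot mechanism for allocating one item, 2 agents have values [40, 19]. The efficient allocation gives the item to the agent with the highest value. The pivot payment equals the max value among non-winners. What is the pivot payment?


Step 1: The efficient winner is agent 0 with value 40
Step 2: Other agents' values: [19]
Step 3: Pivot payment = max(others) = 19
Step 4: The winner pays 19

19


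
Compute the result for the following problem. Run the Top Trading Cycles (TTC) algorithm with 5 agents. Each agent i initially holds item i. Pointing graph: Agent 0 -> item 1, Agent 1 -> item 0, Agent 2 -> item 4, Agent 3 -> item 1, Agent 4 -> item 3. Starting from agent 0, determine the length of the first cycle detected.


Step 1: Trace the pointer graph from agent 0: 0 -> 1 -> 0
Step 2: A cycle is detected when we revisit agent 0
Step 3: The cycle is: 0 -> 1 -> 0
Step 4: Cycle length = 2

2


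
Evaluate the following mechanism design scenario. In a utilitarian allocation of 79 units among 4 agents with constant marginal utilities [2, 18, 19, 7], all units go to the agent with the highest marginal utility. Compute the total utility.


Step 1: The marginal utilities are [2, 18, 19, 7]
Step 2: The highest marginal utility is 19
Step 3: All 79 units go to that agent
Step 4: Total utility = 19 * 79 = 1501

1501


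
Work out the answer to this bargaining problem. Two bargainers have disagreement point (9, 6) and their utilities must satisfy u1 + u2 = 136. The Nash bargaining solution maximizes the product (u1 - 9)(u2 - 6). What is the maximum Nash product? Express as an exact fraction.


Step 1: The Nash solution splits surplus symmetrically above the disagreement point
Step 2: u1 = (total + d1 - d2)/2 = (136 + 9 - 6)/2 = 139/2
Step 3: u2 = (total - d1 + d2)/2 = (136 - 9 + 6)/2 = 133/2
Step 4: Nash product = (139/2 - 9) * (133/2 - 6)
Step 5: = 121/2 * 121/2 = 14641/4

14641/4


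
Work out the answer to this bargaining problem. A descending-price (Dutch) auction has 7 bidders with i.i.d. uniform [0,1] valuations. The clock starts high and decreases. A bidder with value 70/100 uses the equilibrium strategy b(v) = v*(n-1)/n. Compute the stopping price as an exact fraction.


Step 1: Dutch auctions are strategically equivalent to first-price auctions
Step 2: The equilibrium bid is b(v) = v*(n-1)/n
Step 3: b = 7/10 * 6/7
Step 4: b = 3/5

3/5


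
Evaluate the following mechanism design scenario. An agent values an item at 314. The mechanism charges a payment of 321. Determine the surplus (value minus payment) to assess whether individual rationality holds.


Step 1: Surplus = value - payment = 314 - 321 = -7
Step 2: IR is violated (surplus < 0)

-7


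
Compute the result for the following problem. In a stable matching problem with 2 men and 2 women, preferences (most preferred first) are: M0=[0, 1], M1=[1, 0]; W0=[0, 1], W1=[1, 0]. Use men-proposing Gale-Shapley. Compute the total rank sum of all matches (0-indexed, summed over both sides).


Step 1: Run Gale-Shapley (men propose, women hold best offer):
  M0 proposes to W0; she accepts
  M1 proposes to W1; she accepts
Step 2: Final matching: W0-M0, W1-M1
Step 3: 0-indexed ranks (man's rank of his match, then woman's): 0 + 0 + 0 + 0
Step 4: Total rank sum = 0

0


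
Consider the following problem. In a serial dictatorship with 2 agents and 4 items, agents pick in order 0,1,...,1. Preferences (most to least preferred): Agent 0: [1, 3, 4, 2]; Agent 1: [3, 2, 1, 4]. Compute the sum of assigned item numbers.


Step 1: Agent 0 picks item 1
Step 2: Agent 1 picks item 3
Step 3: Sum = 1 + 3 = 4

4


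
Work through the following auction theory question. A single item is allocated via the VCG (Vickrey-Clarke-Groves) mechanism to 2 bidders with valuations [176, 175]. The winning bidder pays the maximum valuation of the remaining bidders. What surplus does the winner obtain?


Step 1: The winner is the agent with the highest value: agent 0 with value 176
Step 2: Values of other agents: [175]
Step 3: VCG payment = max of others' values = 175
Step 4: Surplus = 176 - 175 = 1

1


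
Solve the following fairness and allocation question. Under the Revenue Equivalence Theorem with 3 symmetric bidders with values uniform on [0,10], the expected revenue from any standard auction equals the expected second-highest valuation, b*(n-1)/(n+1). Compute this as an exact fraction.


Step 1: By Revenue Equivalence, expected revenue = b*(n-1)/(n+1)
Step 2: Substituting n = 3, b = 10
Step 3: Revenue = 10*(3-1)/(3+1) = 10*2/4
Step 4: Revenue = 20/4 = 5

5


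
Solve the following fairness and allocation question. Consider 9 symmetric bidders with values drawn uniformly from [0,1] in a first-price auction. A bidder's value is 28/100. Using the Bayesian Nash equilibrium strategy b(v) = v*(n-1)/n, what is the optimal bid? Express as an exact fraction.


Step 1: The symmetric BNE bidding function is b(v) = v * (n-1) / n
Step 2: Substitute v = 7/25 and n = 9
Step 3: b = 7/25 * 8/9
Step 4: b = 56/225

56/225


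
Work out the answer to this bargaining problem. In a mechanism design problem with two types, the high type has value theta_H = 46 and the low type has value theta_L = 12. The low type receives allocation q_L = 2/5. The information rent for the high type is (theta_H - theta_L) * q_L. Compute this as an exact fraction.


Step 1: theta_H - theta_L = 46 - 12 = 34
Step 2: Information rent = (theta_H - theta_L) * q_L
Step 3: = 34 * 2/5
Step 4: = 68/5

68/5


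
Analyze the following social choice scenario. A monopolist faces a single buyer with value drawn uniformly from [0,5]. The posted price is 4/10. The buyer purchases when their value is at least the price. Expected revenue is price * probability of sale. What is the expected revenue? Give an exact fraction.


Step 1: Posted price r = 2/5, value support [0,5]
Step 2: P(v >= r) = (5 - 2/5)/5 = 23/25
Step 3: Expected revenue = r * P(v >= r) = 2/5 * 23/25
Step 4: Revenue = 46/125

46/125


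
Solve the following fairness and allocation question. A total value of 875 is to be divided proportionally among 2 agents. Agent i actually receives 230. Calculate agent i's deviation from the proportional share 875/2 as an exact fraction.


Step 1: Proportional share = 875/2
Step 2: Agent's actual allocation = 230
Step 3: Excess = 230 - 875/2 = -415/2

-415/2


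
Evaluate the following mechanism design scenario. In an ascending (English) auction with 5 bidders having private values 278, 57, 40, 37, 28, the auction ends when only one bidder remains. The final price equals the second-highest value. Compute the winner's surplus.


Step 1: Identify the highest value: 278
Step 2: Identify the second-highest value: 57
Step 3: The final price = second-highest value = 57
Step 4: Surplus = 278 - 57 = 221

221


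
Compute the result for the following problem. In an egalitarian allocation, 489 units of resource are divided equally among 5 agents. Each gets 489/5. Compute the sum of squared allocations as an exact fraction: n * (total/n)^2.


Step 1: Each agent's share = 489/5
Step 2: Square of each share = (489/5)^2 = 239121/25
Step 3: Sum of squares = 5 * 239121/25 = 239121/5

239121/5


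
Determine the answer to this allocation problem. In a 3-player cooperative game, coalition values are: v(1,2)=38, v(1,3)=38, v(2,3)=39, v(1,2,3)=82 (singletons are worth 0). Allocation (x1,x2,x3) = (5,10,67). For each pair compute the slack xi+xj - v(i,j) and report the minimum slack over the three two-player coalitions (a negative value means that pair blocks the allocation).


Step 1: Slack for coalition (1,2): x1+x2 - v12 = 15 - 38 = -23
Step 2: Slack for coalition (1,3): x1+x3 - v13 = 72 - 38 = 34
Step 3: Slack for coalition (2,3): x2+x3 - v23 = 77 - 39 = 38
Step 4: Minimum slack = min(-23, 34, 38) = -23, attained by (1,2); coalition (1,2) can block (slack < 0), so the allocation is not in the core

-23


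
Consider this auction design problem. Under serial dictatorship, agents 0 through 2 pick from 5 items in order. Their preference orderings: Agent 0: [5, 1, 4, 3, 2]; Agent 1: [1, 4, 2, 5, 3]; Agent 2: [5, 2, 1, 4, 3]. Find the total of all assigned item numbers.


Step 1: Agent 0 picks item 5
Step 2: Agent 1 picks item 1
Step 3: Agent 2 picks item 2
Step 4: Sum = 5 + 1 + 2 = 8

8


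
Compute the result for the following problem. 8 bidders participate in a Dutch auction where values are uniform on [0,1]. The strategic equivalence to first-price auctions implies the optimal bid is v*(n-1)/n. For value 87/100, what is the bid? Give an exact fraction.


Step 1: Dutch auctions are strategically equivalent to first-price auctions
Step 2: The equilibrium bid is b(v) = v*(n-1)/n
Step 3: b = 87/100 * 7/8
Step 4: b = 609/800

609/800


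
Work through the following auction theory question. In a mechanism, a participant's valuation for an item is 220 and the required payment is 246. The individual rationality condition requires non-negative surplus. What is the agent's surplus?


Step 1: Surplus = value - payment = 220 - 246 = -26
Step 2: IR is violated (surplus < 0)

-26


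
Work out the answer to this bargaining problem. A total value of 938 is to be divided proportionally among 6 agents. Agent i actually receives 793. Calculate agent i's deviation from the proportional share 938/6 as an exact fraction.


Step 1: Proportional share = 938/6 = 469/3
Step 2: Agent's actual allocation = 793
Step 3: Excess = 793 - 469/3 = 1910/3

1910/3


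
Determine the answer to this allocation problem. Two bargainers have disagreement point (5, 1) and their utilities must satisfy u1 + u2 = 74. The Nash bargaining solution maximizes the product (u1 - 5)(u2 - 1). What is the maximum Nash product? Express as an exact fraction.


Step 1: The Nash solution splits surplus symmetrically above the disagreement point
Step 2: u1 = (total + d1 - d2)/2 = (74 + 5 - 1)/2 = 39
Step 3: u2 = (total - d1 + d2)/2 = (74 - 5 + 1)/2 = 35
Step 4: Nash product = (39 - 5) * (35 - 1)
Step 5: = 34 * 34 = 1156

1156


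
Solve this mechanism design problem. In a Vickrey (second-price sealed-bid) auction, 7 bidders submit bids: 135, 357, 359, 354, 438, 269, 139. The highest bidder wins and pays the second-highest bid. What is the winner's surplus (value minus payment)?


Step 1: Sort bids in descending order: 438, 359, 357, 354, 269, 139, 135
Step 2: The winning bid is the highest: 438
Step 3: The payment equals the second-highest bid: 359
Step 4: Surplus = winner's bid - payment = 438 - 359 = 79

79
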